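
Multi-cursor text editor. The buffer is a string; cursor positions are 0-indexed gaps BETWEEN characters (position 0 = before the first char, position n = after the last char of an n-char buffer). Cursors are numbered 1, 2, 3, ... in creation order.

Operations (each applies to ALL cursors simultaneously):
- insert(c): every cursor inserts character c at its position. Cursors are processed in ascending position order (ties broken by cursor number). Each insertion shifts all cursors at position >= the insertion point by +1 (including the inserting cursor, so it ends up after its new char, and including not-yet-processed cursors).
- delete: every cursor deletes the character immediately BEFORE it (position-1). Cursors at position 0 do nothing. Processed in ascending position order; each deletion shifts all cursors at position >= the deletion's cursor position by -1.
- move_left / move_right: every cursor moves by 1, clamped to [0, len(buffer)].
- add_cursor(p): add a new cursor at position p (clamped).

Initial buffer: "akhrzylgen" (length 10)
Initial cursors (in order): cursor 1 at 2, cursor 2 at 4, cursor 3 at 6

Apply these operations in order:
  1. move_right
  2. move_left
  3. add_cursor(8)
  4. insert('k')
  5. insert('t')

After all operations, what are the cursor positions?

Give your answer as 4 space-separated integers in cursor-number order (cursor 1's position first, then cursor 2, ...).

Answer: 4 8 12 16

Derivation:
After op 1 (move_right): buffer="akhrzylgen" (len 10), cursors c1@3 c2@5 c3@7, authorship ..........
After op 2 (move_left): buffer="akhrzylgen" (len 10), cursors c1@2 c2@4 c3@6, authorship ..........
After op 3 (add_cursor(8)): buffer="akhrzylgen" (len 10), cursors c1@2 c2@4 c3@6 c4@8, authorship ..........
After op 4 (insert('k')): buffer="akkhrkzyklgken" (len 14), cursors c1@3 c2@6 c3@9 c4@12, authorship ..1..2..3..4..
After op 5 (insert('t')): buffer="akkthrktzyktlgkten" (len 18), cursors c1@4 c2@8 c3@12 c4@16, authorship ..11..22..33..44..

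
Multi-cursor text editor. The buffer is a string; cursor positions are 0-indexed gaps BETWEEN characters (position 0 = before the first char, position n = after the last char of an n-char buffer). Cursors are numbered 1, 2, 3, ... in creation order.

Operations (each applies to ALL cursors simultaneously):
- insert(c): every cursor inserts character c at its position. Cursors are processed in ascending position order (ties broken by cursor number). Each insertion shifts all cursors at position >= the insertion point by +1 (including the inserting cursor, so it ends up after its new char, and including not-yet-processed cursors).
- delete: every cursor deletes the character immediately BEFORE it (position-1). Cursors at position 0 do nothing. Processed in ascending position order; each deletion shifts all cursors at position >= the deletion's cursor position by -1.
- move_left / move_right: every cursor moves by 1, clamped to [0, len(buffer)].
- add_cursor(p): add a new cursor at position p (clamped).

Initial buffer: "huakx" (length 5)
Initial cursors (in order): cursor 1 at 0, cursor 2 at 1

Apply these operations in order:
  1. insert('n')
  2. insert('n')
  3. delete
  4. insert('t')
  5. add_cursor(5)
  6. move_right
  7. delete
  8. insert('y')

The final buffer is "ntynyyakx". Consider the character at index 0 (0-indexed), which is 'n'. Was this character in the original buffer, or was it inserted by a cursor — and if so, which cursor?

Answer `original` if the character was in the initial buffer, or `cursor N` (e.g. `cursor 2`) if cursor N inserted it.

After op 1 (insert('n')): buffer="nhnuakx" (len 7), cursors c1@1 c2@3, authorship 1.2....
After op 2 (insert('n')): buffer="nnhnnuakx" (len 9), cursors c1@2 c2@5, authorship 11.22....
After op 3 (delete): buffer="nhnuakx" (len 7), cursors c1@1 c2@3, authorship 1.2....
After op 4 (insert('t')): buffer="nthntuakx" (len 9), cursors c1@2 c2@5, authorship 11.22....
After op 5 (add_cursor(5)): buffer="nthntuakx" (len 9), cursors c1@2 c2@5 c3@5, authorship 11.22....
After op 6 (move_right): buffer="nthntuakx" (len 9), cursors c1@3 c2@6 c3@6, authorship 11.22....
After op 7 (delete): buffer="ntnakx" (len 6), cursors c1@2 c2@3 c3@3, authorship 112...
After op 8 (insert('y')): buffer="ntynyyakx" (len 9), cursors c1@3 c2@6 c3@6, authorship 111223...
Authorship (.=original, N=cursor N): 1 1 1 2 2 3 . . .
Index 0: author = 1

Answer: cursor 1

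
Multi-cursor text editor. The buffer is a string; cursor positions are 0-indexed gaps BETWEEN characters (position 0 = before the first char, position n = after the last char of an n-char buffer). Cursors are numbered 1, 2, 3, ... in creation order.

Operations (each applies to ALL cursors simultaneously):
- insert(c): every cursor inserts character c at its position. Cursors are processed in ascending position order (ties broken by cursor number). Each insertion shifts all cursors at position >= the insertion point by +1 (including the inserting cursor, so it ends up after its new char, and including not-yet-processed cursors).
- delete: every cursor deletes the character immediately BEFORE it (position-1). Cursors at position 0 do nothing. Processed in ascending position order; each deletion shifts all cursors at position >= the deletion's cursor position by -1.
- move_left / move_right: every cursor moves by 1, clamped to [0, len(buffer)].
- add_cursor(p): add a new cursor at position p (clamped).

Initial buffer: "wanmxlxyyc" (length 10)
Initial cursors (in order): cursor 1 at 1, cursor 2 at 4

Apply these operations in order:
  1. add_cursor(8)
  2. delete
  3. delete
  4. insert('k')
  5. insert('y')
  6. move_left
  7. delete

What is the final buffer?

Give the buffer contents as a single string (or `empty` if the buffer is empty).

After op 1 (add_cursor(8)): buffer="wanmxlxyyc" (len 10), cursors c1@1 c2@4 c3@8, authorship ..........
After op 2 (delete): buffer="anxlxyc" (len 7), cursors c1@0 c2@2 c3@5, authorship .......
After op 3 (delete): buffer="axlyc" (len 5), cursors c1@0 c2@1 c3@3, authorship .....
After op 4 (insert('k')): buffer="kakxlkyc" (len 8), cursors c1@1 c2@3 c3@6, authorship 1.2..3..
After op 5 (insert('y')): buffer="kyakyxlkyyc" (len 11), cursors c1@2 c2@5 c3@9, authorship 11.22..33..
After op 6 (move_left): buffer="kyakyxlkyyc" (len 11), cursors c1@1 c2@4 c3@8, authorship 11.22..33..
After op 7 (delete): buffer="yayxlyyc" (len 8), cursors c1@0 c2@2 c3@5, authorship 1.2..3..

Answer: yayxlyyc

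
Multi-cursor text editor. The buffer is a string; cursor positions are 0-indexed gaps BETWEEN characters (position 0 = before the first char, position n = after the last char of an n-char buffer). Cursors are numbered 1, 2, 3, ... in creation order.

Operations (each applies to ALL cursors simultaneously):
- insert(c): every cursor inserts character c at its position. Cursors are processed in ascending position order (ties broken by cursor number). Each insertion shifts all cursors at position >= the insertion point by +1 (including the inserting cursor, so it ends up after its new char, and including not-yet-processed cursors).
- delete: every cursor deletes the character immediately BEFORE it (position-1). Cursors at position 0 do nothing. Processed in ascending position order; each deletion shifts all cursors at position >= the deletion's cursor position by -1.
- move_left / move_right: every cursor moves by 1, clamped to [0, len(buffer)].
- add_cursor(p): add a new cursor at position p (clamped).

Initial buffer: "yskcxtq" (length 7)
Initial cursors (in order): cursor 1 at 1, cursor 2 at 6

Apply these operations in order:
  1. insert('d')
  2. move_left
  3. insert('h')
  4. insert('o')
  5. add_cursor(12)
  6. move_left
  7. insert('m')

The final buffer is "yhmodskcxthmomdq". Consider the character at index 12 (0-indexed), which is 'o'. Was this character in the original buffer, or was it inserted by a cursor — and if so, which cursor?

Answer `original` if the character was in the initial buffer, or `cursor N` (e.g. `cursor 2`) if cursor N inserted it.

After op 1 (insert('d')): buffer="ydskcxtdq" (len 9), cursors c1@2 c2@8, authorship .1.....2.
After op 2 (move_left): buffer="ydskcxtdq" (len 9), cursors c1@1 c2@7, authorship .1.....2.
After op 3 (insert('h')): buffer="yhdskcxthdq" (len 11), cursors c1@2 c2@9, authorship .11.....22.
After op 4 (insert('o')): buffer="yhodskcxthodq" (len 13), cursors c1@3 c2@11, authorship .111.....222.
After op 5 (add_cursor(12)): buffer="yhodskcxthodq" (len 13), cursors c1@3 c2@11 c3@12, authorship .111.....222.
After op 6 (move_left): buffer="yhodskcxthodq" (len 13), cursors c1@2 c2@10 c3@11, authorship .111.....222.
After op 7 (insert('m')): buffer="yhmodskcxthmomdq" (len 16), cursors c1@3 c2@12 c3@14, authorship .1111.....22232.
Authorship (.=original, N=cursor N): . 1 1 1 1 . . . . . 2 2 2 3 2 .
Index 12: author = 2

Answer: cursor 2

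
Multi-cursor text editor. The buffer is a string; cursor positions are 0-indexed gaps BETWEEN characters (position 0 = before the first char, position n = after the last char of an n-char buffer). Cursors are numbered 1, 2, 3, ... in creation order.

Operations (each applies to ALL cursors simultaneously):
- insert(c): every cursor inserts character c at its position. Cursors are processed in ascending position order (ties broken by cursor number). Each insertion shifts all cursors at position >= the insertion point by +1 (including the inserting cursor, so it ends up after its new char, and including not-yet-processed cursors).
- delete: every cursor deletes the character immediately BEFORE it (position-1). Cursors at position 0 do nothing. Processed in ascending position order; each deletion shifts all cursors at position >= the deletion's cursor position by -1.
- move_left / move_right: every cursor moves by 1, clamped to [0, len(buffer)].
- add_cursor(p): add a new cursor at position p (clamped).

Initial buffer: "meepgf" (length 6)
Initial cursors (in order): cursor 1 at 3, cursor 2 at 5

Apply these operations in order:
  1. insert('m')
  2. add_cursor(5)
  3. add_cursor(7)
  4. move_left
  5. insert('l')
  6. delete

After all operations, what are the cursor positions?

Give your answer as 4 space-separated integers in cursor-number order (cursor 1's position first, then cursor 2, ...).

After op 1 (insert('m')): buffer="meempgmf" (len 8), cursors c1@4 c2@7, authorship ...1..2.
After op 2 (add_cursor(5)): buffer="meempgmf" (len 8), cursors c1@4 c3@5 c2@7, authorship ...1..2.
After op 3 (add_cursor(7)): buffer="meempgmf" (len 8), cursors c1@4 c3@5 c2@7 c4@7, authorship ...1..2.
After op 4 (move_left): buffer="meempgmf" (len 8), cursors c1@3 c3@4 c2@6 c4@6, authorship ...1..2.
After op 5 (insert('l')): buffer="meelmlpgllmf" (len 12), cursors c1@4 c3@6 c2@10 c4@10, authorship ...113..242.
After op 6 (delete): buffer="meempgmf" (len 8), cursors c1@3 c3@4 c2@6 c4@6, authorship ...1..2.

Answer: 3 6 4 6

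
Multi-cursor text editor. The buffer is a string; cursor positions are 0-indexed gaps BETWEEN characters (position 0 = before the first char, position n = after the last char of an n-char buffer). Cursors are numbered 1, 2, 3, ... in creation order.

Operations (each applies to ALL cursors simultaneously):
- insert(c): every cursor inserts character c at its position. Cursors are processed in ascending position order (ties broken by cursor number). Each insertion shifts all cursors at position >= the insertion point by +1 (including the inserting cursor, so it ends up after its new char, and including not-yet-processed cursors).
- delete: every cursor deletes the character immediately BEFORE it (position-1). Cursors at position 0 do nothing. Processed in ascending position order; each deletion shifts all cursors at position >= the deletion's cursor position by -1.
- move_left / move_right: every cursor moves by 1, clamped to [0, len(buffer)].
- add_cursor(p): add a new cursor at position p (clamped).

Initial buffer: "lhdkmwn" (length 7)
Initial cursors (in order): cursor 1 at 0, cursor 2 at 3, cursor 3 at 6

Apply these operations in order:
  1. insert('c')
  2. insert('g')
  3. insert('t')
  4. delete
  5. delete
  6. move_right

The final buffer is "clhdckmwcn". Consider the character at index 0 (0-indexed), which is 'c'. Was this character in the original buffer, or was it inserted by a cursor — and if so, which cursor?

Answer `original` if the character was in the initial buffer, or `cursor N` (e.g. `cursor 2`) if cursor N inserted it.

After op 1 (insert('c')): buffer="clhdckmwcn" (len 10), cursors c1@1 c2@5 c3@9, authorship 1...2...3.
After op 2 (insert('g')): buffer="cglhdcgkmwcgn" (len 13), cursors c1@2 c2@7 c3@12, authorship 11...22...33.
After op 3 (insert('t')): buffer="cgtlhdcgtkmwcgtn" (len 16), cursors c1@3 c2@9 c3@15, authorship 111...222...333.
After op 4 (delete): buffer="cglhdcgkmwcgn" (len 13), cursors c1@2 c2@7 c3@12, authorship 11...22...33.
After op 5 (delete): buffer="clhdckmwcn" (len 10), cursors c1@1 c2@5 c3@9, authorship 1...2...3.
After op 6 (move_right): buffer="clhdckmwcn" (len 10), cursors c1@2 c2@6 c3@10, authorship 1...2...3.
Authorship (.=original, N=cursor N): 1 . . . 2 . . . 3 .
Index 0: author = 1

Answer: cursor 1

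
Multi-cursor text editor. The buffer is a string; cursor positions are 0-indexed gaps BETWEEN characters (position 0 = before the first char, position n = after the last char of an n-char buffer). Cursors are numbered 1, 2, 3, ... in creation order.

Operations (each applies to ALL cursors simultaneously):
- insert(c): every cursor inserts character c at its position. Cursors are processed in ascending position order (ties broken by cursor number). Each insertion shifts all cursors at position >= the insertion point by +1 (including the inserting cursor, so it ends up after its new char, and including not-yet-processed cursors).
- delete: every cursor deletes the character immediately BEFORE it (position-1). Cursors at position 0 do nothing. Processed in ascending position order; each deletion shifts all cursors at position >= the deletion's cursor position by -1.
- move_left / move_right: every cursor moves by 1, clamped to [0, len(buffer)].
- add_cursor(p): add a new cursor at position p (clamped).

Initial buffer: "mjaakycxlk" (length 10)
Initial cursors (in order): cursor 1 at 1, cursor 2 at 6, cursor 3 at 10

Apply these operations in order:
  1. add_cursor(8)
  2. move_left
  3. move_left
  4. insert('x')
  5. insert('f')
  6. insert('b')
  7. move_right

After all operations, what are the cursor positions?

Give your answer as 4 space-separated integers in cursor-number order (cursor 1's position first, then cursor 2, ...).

Answer: 4 11 21 16

Derivation:
After op 1 (add_cursor(8)): buffer="mjaakycxlk" (len 10), cursors c1@1 c2@6 c4@8 c3@10, authorship ..........
After op 2 (move_left): buffer="mjaakycxlk" (len 10), cursors c1@0 c2@5 c4@7 c3@9, authorship ..........
After op 3 (move_left): buffer="mjaakycxlk" (len 10), cursors c1@0 c2@4 c4@6 c3@8, authorship ..........
After op 4 (insert('x')): buffer="xmjaaxkyxcxxlk" (len 14), cursors c1@1 c2@6 c4@9 c3@12, authorship 1....2..4..3..
After op 5 (insert('f')): buffer="xfmjaaxfkyxfcxxflk" (len 18), cursors c1@2 c2@8 c4@12 c3@16, authorship 11....22..44..33..
After op 6 (insert('b')): buffer="xfbmjaaxfbkyxfbcxxfblk" (len 22), cursors c1@3 c2@10 c4@15 c3@20, authorship 111....222..444..333..
After op 7 (move_right): buffer="xfbmjaaxfbkyxfbcxxfblk" (len 22), cursors c1@4 c2@11 c4@16 c3@21, authorship 111....222..444..333..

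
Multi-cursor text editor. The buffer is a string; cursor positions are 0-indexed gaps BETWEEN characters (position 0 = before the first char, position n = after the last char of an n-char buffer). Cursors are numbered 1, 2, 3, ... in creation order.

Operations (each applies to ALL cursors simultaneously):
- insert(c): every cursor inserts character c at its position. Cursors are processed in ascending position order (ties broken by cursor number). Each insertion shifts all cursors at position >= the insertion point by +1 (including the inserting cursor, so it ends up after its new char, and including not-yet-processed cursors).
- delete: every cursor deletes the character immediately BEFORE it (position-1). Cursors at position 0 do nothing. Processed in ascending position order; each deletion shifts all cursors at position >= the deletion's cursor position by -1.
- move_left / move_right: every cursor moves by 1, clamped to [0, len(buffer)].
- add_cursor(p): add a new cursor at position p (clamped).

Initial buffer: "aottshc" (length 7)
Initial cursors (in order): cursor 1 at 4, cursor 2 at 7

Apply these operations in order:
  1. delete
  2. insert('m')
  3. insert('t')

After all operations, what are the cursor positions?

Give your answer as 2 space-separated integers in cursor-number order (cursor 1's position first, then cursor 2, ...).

Answer: 5 9

Derivation:
After op 1 (delete): buffer="aotsh" (len 5), cursors c1@3 c2@5, authorship .....
After op 2 (insert('m')): buffer="aotmshm" (len 7), cursors c1@4 c2@7, authorship ...1..2
After op 3 (insert('t')): buffer="aotmtshmt" (len 9), cursors c1@5 c2@9, authorship ...11..22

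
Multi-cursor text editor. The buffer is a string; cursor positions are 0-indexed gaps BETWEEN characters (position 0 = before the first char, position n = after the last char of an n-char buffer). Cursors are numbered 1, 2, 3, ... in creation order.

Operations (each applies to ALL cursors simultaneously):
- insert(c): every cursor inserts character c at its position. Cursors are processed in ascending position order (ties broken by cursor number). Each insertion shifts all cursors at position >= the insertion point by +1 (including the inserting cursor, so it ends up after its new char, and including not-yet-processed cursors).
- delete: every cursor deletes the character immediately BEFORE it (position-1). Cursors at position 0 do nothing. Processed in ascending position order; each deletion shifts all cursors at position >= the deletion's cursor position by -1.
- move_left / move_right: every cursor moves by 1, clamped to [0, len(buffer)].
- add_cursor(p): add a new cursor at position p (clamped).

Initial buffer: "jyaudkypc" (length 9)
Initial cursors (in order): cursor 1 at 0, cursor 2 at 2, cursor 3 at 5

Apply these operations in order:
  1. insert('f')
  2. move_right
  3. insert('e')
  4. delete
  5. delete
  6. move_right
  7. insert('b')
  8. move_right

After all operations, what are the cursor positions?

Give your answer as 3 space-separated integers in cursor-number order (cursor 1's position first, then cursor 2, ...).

Answer: 4 7 11

Derivation:
After op 1 (insert('f')): buffer="fjyfaudfkypc" (len 12), cursors c1@1 c2@4 c3@8, authorship 1..2...3....
After op 2 (move_right): buffer="fjyfaudfkypc" (len 12), cursors c1@2 c2@5 c3@9, authorship 1..2...3....
After op 3 (insert('e')): buffer="fjeyfaeudfkeypc" (len 15), cursors c1@3 c2@7 c3@12, authorship 1.1.2.2..3.3...
After op 4 (delete): buffer="fjyfaudfkypc" (len 12), cursors c1@2 c2@5 c3@9, authorship 1..2...3....
After op 5 (delete): buffer="fyfudfypc" (len 9), cursors c1@1 c2@3 c3@6, authorship 1.2..3...
After op 6 (move_right): buffer="fyfudfypc" (len 9), cursors c1@2 c2@4 c3@7, authorship 1.2..3...
After op 7 (insert('b')): buffer="fybfubdfybpc" (len 12), cursors c1@3 c2@6 c3@10, authorship 1.12.2.3.3..
After op 8 (move_right): buffer="fybfubdfybpc" (len 12), cursors c1@4 c2@7 c3@11, authorship 1.12.2.3.3..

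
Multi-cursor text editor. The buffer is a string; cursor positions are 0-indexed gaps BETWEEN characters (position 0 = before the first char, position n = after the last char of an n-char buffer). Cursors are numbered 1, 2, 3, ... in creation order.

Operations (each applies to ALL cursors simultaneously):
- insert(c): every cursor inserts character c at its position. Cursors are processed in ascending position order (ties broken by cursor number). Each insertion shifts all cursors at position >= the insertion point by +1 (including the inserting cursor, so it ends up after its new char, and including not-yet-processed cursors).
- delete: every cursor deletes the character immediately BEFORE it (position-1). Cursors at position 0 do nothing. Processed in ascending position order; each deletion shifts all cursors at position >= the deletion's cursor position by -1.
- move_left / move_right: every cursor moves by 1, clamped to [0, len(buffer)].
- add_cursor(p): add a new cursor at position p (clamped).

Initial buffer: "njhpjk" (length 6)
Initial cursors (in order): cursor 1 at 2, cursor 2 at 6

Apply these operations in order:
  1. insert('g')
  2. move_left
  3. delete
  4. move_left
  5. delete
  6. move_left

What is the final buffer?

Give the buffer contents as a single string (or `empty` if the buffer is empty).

After op 1 (insert('g')): buffer="njghpjkg" (len 8), cursors c1@3 c2@8, authorship ..1....2
After op 2 (move_left): buffer="njghpjkg" (len 8), cursors c1@2 c2@7, authorship ..1....2
After op 3 (delete): buffer="nghpjg" (len 6), cursors c1@1 c2@5, authorship .1...2
After op 4 (move_left): buffer="nghpjg" (len 6), cursors c1@0 c2@4, authorship .1...2
After op 5 (delete): buffer="nghjg" (len 5), cursors c1@0 c2@3, authorship .1..2
After op 6 (move_left): buffer="nghjg" (len 5), cursors c1@0 c2@2, authorship .1..2

Answer: nghjg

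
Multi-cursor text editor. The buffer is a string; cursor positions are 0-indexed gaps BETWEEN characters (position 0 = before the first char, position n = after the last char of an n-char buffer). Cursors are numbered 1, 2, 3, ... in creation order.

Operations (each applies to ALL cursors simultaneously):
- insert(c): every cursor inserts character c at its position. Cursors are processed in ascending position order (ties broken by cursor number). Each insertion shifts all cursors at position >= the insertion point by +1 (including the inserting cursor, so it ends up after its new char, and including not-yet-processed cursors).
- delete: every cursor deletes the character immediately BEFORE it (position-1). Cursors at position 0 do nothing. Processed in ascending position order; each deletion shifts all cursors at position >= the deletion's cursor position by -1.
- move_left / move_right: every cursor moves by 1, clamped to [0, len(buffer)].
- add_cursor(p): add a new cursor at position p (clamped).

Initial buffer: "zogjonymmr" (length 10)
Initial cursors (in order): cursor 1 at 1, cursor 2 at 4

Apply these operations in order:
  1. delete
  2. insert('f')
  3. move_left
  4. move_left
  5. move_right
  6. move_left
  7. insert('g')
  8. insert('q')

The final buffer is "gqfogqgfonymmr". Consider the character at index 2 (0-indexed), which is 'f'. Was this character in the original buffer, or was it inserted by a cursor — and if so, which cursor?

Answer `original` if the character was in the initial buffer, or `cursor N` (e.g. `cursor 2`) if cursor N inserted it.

Answer: cursor 1

Derivation:
After op 1 (delete): buffer="ogonymmr" (len 8), cursors c1@0 c2@2, authorship ........
After op 2 (insert('f')): buffer="fogfonymmr" (len 10), cursors c1@1 c2@4, authorship 1..2......
After op 3 (move_left): buffer="fogfonymmr" (len 10), cursors c1@0 c2@3, authorship 1..2......
After op 4 (move_left): buffer="fogfonymmr" (len 10), cursors c1@0 c2@2, authorship 1..2......
After op 5 (move_right): buffer="fogfonymmr" (len 10), cursors c1@1 c2@3, authorship 1..2......
After op 6 (move_left): buffer="fogfonymmr" (len 10), cursors c1@0 c2@2, authorship 1..2......
After op 7 (insert('g')): buffer="gfoggfonymmr" (len 12), cursors c1@1 c2@4, authorship 11.2.2......
After op 8 (insert('q')): buffer="gqfogqgfonymmr" (len 14), cursors c1@2 c2@6, authorship 111.22.2......
Authorship (.=original, N=cursor N): 1 1 1 . 2 2 . 2 . . . . . .
Index 2: author = 1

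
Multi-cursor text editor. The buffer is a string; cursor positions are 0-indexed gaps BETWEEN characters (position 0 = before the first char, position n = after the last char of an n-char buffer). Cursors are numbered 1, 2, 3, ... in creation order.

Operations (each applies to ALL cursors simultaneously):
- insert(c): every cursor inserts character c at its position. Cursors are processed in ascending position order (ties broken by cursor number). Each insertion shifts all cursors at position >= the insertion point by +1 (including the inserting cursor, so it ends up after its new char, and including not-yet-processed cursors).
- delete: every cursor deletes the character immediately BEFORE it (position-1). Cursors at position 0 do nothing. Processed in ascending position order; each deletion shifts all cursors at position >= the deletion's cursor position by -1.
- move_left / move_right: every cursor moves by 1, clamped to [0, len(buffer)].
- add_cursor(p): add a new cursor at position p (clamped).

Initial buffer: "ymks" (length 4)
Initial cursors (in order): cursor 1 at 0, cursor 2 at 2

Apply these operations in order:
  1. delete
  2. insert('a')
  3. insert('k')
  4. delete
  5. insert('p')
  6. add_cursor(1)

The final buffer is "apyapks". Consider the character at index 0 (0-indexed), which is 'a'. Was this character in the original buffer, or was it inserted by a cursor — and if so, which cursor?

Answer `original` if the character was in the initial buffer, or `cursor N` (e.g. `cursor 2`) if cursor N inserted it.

After op 1 (delete): buffer="yks" (len 3), cursors c1@0 c2@1, authorship ...
After op 2 (insert('a')): buffer="ayaks" (len 5), cursors c1@1 c2@3, authorship 1.2..
After op 3 (insert('k')): buffer="akyakks" (len 7), cursors c1@2 c2@5, authorship 11.22..
After op 4 (delete): buffer="ayaks" (len 5), cursors c1@1 c2@3, authorship 1.2..
After op 5 (insert('p')): buffer="apyapks" (len 7), cursors c1@2 c2@5, authorship 11.22..
After op 6 (add_cursor(1)): buffer="apyapks" (len 7), cursors c3@1 c1@2 c2@5, authorship 11.22..
Authorship (.=original, N=cursor N): 1 1 . 2 2 . .
Index 0: author = 1

Answer: cursor 1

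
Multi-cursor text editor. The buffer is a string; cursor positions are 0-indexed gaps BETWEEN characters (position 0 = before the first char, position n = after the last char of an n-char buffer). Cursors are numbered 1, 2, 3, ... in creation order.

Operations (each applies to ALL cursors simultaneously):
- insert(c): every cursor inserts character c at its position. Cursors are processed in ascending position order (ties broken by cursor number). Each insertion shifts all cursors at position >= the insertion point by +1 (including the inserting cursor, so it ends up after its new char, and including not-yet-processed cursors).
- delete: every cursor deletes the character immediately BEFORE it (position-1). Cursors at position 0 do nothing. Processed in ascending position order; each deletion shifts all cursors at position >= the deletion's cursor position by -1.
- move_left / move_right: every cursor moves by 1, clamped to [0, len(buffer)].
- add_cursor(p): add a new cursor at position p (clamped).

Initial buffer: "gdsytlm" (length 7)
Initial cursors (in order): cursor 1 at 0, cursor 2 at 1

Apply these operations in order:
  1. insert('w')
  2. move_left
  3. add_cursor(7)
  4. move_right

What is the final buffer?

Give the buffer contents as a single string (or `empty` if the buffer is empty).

After op 1 (insert('w')): buffer="wgwdsytlm" (len 9), cursors c1@1 c2@3, authorship 1.2......
After op 2 (move_left): buffer="wgwdsytlm" (len 9), cursors c1@0 c2@2, authorship 1.2......
After op 3 (add_cursor(7)): buffer="wgwdsytlm" (len 9), cursors c1@0 c2@2 c3@7, authorship 1.2......
After op 4 (move_right): buffer="wgwdsytlm" (len 9), cursors c1@1 c2@3 c3@8, authorship 1.2......

Answer: wgwdsytlm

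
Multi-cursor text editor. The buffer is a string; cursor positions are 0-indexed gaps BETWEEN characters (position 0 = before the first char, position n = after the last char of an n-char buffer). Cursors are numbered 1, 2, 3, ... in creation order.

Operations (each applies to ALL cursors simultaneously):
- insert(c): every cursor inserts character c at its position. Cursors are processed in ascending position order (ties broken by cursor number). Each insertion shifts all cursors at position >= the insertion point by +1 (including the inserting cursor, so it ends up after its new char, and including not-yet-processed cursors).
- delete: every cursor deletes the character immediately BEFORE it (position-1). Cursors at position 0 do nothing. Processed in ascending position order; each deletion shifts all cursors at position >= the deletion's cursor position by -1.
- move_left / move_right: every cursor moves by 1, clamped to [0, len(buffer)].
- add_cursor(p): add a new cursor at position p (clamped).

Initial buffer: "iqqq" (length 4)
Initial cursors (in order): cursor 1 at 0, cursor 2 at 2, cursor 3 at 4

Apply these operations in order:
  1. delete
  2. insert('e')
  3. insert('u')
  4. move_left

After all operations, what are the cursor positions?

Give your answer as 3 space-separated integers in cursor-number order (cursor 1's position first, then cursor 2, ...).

After op 1 (delete): buffer="iq" (len 2), cursors c1@0 c2@1 c3@2, authorship ..
After op 2 (insert('e')): buffer="eieqe" (len 5), cursors c1@1 c2@3 c3@5, authorship 1.2.3
After op 3 (insert('u')): buffer="euieuqeu" (len 8), cursors c1@2 c2@5 c3@8, authorship 11.22.33
After op 4 (move_left): buffer="euieuqeu" (len 8), cursors c1@1 c2@4 c3@7, authorship 11.22.33

Answer: 1 4 7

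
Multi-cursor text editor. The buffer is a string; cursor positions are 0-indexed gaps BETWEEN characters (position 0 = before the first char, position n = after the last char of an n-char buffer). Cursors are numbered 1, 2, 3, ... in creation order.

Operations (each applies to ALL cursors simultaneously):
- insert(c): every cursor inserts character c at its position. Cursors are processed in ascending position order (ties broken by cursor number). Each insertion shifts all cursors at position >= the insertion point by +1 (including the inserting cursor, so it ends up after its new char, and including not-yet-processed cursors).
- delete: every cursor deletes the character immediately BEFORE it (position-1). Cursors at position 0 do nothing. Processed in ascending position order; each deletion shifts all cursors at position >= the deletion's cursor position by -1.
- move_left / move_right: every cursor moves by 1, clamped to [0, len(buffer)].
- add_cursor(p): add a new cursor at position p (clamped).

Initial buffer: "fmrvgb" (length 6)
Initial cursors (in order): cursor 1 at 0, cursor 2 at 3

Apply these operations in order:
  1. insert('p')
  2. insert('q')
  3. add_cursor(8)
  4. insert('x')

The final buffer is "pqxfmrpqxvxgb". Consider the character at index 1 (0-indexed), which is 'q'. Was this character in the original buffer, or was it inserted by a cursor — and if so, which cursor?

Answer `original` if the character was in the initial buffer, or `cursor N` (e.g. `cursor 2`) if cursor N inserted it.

After op 1 (insert('p')): buffer="pfmrpvgb" (len 8), cursors c1@1 c2@5, authorship 1...2...
After op 2 (insert('q')): buffer="pqfmrpqvgb" (len 10), cursors c1@2 c2@7, authorship 11...22...
After op 3 (add_cursor(8)): buffer="pqfmrpqvgb" (len 10), cursors c1@2 c2@7 c3@8, authorship 11...22...
After op 4 (insert('x')): buffer="pqxfmrpqxvxgb" (len 13), cursors c1@3 c2@9 c3@11, authorship 111...222.3..
Authorship (.=original, N=cursor N): 1 1 1 . . . 2 2 2 . 3 . .
Index 1: author = 1

Answer: cursor 1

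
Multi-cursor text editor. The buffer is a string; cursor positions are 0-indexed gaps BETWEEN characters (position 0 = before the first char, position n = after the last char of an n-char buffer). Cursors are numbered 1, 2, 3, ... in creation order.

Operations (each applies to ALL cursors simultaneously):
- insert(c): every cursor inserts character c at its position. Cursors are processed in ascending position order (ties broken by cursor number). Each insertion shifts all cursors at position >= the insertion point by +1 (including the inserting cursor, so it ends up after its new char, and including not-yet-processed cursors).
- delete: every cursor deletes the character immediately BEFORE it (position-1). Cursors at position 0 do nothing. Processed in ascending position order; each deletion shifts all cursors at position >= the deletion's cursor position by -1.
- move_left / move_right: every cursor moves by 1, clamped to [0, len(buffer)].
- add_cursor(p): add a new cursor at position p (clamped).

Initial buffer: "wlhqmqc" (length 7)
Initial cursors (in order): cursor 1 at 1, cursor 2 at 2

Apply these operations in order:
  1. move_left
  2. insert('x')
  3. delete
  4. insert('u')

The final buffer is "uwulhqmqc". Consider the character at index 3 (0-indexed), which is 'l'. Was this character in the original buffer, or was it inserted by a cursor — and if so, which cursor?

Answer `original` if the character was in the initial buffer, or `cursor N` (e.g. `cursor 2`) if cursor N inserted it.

Answer: original

Derivation:
After op 1 (move_left): buffer="wlhqmqc" (len 7), cursors c1@0 c2@1, authorship .......
After op 2 (insert('x')): buffer="xwxlhqmqc" (len 9), cursors c1@1 c2@3, authorship 1.2......
After op 3 (delete): buffer="wlhqmqc" (len 7), cursors c1@0 c2@1, authorship .......
After op 4 (insert('u')): buffer="uwulhqmqc" (len 9), cursors c1@1 c2@3, authorship 1.2......
Authorship (.=original, N=cursor N): 1 . 2 . . . . . .
Index 3: author = original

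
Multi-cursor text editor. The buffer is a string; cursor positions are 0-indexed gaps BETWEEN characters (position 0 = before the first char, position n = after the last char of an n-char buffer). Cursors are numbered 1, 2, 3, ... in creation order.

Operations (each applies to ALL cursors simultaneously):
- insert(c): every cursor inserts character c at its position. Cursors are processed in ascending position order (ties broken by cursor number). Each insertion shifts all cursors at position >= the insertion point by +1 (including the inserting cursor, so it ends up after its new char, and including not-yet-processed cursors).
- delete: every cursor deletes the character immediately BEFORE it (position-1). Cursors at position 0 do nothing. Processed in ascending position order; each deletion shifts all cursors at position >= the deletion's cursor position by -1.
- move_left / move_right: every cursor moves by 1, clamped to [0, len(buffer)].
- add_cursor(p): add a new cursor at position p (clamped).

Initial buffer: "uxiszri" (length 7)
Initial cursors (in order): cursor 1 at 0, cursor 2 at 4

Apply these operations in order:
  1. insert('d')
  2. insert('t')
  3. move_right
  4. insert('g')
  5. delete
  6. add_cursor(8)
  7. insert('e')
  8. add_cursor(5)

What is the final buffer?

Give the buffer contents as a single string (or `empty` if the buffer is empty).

After op 1 (insert('d')): buffer="duxisdzri" (len 9), cursors c1@1 c2@6, authorship 1....2...
After op 2 (insert('t')): buffer="dtuxisdtzri" (len 11), cursors c1@2 c2@8, authorship 11....22...
After op 3 (move_right): buffer="dtuxisdtzri" (len 11), cursors c1@3 c2@9, authorship 11....22...
After op 4 (insert('g')): buffer="dtugxisdtzgri" (len 13), cursors c1@4 c2@11, authorship 11.1...22.2..
After op 5 (delete): buffer="dtuxisdtzri" (len 11), cursors c1@3 c2@9, authorship 11....22...
After op 6 (add_cursor(8)): buffer="dtuxisdtzri" (len 11), cursors c1@3 c3@8 c2@9, authorship 11....22...
After op 7 (insert('e')): buffer="dtuexisdtezeri" (len 14), cursors c1@4 c3@10 c2@12, authorship 11.1...223.2..
After op 8 (add_cursor(5)): buffer="dtuexisdtezeri" (len 14), cursors c1@4 c4@5 c3@10 c2@12, authorship 11.1...223.2..

Answer: dtuexisdtezeri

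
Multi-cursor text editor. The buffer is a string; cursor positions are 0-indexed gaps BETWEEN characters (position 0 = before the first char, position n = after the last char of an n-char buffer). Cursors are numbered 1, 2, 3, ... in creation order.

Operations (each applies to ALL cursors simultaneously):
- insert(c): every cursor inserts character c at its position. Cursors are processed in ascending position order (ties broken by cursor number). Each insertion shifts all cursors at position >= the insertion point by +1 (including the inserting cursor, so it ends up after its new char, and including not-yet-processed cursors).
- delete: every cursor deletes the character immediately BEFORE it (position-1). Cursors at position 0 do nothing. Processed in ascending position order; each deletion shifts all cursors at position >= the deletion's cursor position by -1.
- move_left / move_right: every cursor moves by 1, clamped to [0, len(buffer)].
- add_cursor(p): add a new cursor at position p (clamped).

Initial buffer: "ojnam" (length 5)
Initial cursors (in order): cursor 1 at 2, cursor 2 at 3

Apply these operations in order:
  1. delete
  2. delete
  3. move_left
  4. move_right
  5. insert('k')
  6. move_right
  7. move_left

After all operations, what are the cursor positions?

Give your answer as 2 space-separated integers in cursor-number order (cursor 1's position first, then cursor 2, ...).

After op 1 (delete): buffer="oam" (len 3), cursors c1@1 c2@1, authorship ...
After op 2 (delete): buffer="am" (len 2), cursors c1@0 c2@0, authorship ..
After op 3 (move_left): buffer="am" (len 2), cursors c1@0 c2@0, authorship ..
After op 4 (move_right): buffer="am" (len 2), cursors c1@1 c2@1, authorship ..
After op 5 (insert('k')): buffer="akkm" (len 4), cursors c1@3 c2@3, authorship .12.
After op 6 (move_right): buffer="akkm" (len 4), cursors c1@4 c2@4, authorship .12.
After op 7 (move_left): buffer="akkm" (len 4), cursors c1@3 c2@3, authorship .12.

Answer: 3 3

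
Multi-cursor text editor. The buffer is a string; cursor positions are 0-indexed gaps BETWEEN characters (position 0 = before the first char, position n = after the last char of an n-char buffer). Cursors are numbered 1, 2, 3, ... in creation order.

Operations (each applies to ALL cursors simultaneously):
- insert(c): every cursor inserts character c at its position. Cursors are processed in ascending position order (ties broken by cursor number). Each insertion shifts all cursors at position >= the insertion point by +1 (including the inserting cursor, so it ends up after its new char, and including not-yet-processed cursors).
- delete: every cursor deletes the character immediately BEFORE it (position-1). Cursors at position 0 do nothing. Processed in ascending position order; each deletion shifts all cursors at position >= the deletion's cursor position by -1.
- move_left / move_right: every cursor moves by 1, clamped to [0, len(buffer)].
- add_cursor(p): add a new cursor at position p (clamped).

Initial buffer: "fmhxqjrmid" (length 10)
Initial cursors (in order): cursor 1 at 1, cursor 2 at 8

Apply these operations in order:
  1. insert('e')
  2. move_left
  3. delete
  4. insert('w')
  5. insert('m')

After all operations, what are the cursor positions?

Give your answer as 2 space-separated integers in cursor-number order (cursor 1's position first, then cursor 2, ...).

Answer: 2 11

Derivation:
After op 1 (insert('e')): buffer="femhxqjrmeid" (len 12), cursors c1@2 c2@10, authorship .1.......2..
After op 2 (move_left): buffer="femhxqjrmeid" (len 12), cursors c1@1 c2@9, authorship .1.......2..
After op 3 (delete): buffer="emhxqjreid" (len 10), cursors c1@0 c2@7, authorship 1......2..
After op 4 (insert('w')): buffer="wemhxqjrweid" (len 12), cursors c1@1 c2@9, authorship 11......22..
After op 5 (insert('m')): buffer="wmemhxqjrwmeid" (len 14), cursors c1@2 c2@11, authorship 111......222..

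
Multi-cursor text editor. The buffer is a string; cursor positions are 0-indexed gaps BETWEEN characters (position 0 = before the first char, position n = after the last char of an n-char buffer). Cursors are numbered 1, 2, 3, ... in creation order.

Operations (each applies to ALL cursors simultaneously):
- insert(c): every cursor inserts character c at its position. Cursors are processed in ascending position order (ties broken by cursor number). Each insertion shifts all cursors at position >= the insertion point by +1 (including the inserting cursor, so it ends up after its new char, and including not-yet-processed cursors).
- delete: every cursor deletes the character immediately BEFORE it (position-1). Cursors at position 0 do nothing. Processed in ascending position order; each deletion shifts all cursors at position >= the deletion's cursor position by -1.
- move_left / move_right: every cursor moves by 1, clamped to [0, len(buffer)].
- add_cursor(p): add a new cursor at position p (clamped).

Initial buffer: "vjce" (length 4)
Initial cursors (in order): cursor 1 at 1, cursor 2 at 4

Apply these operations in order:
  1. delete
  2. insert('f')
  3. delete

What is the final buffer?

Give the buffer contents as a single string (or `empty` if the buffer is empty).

After op 1 (delete): buffer="jc" (len 2), cursors c1@0 c2@2, authorship ..
After op 2 (insert('f')): buffer="fjcf" (len 4), cursors c1@1 c2@4, authorship 1..2
After op 3 (delete): buffer="jc" (len 2), cursors c1@0 c2@2, authorship ..

Answer: jc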